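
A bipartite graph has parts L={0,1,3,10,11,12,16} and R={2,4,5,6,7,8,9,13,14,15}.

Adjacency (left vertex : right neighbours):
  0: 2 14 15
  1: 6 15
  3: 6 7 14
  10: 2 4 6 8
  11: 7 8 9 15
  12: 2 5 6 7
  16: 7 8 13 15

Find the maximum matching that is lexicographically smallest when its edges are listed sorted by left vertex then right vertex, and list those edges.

Lex-smallest maximum matching: {(0,2), (1,6), (3,7), (10,4), (11,8), (12,5), (16,13)}

|M| = 7 (so the lex-smallest maximum matching has 7 edges)
process left vertices in ascending order; for each, take the smallest-labelled available neighbour that still permits 7 edges overall, or leave it unmatched if none does
lex-smallest matching: {0-2, 1-6, 3-7, 10-4, 11-8, 12-5, 16-13}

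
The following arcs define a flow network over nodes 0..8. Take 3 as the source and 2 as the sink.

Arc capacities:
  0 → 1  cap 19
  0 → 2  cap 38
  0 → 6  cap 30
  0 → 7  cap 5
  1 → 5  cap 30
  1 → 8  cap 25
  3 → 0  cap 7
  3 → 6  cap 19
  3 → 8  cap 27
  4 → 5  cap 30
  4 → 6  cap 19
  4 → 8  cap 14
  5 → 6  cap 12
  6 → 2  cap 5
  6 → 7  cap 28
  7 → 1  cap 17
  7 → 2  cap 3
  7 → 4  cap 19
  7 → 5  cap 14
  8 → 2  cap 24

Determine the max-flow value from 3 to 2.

Maximum flow value: 39

augment #1: 3→0→2 bottleneck 7, total now 7
augment #2: 3→6→2 bottleneck 5, total now 12
augment #3: 3→8→2 bottleneck 24, total now 36
augment #4: 3→6→7→2 bottleneck 3, total now 39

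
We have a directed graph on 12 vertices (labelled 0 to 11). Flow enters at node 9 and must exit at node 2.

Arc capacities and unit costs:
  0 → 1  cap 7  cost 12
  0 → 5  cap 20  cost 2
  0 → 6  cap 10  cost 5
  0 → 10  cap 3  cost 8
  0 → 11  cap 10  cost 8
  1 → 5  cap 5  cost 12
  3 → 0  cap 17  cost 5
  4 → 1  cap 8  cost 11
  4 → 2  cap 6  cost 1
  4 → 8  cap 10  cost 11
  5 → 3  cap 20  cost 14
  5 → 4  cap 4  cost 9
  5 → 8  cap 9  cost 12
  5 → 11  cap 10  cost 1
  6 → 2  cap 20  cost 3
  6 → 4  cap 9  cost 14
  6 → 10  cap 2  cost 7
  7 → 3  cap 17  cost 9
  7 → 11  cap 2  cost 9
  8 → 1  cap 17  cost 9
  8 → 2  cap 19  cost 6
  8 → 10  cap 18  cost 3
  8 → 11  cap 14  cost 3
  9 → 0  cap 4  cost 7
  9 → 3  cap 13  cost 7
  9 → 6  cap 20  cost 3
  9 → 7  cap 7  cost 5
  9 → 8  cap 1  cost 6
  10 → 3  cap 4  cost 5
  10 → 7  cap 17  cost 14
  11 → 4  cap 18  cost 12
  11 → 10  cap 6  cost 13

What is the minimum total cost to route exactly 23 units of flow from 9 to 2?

Minimum cost for 23 units: 170

shortest-cost path #1: 9→6→2 push 20 @ unit cost 6 (adds 120)
shortest-cost path #2: 9→8→2 push 1 @ unit cost 12 (adds 12)
shortest-cost path #3: 9→0→5→4→2 push 2 @ unit cost 19 (adds 38)
total cost = 170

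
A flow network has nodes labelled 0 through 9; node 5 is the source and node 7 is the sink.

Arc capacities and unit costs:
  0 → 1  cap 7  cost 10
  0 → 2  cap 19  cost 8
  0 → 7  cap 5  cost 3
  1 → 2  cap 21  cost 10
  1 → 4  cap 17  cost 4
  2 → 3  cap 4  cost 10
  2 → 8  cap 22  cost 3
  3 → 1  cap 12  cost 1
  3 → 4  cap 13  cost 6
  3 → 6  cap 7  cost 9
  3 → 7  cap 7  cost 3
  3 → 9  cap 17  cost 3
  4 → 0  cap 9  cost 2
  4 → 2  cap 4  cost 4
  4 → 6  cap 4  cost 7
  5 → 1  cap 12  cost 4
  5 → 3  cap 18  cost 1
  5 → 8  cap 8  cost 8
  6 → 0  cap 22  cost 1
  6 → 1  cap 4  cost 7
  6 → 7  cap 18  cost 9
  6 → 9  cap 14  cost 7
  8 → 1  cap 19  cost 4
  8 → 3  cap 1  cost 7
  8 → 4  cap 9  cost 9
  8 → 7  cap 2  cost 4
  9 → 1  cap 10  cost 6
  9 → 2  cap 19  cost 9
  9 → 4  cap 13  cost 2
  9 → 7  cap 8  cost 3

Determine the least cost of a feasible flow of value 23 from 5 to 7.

shortest-cost path #1: 5→3→7 push 7 @ unit cost 4 (adds 28)
shortest-cost path #2: 5→3→9→7 push 8 @ unit cost 7 (adds 56)
shortest-cost path #3: 5→3→9→4→0→7 push 3 @ unit cost 11 (adds 33)
shortest-cost path #4: 5→8→7 push 2 @ unit cost 12 (adds 24)
shortest-cost path #5: 5→1→4→0→7 push 2 @ unit cost 13 (adds 26)
shortest-cost path #6: 5→1→4→9→3→6→7 push 1 @ unit cost 21 (adds 21)
total cost = 188

Minimum cost for 23 units: 188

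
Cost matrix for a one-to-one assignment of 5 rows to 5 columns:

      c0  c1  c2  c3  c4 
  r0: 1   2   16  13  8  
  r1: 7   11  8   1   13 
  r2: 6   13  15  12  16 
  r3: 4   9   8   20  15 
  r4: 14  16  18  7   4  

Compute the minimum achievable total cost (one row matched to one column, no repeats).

Minimum assignment cost: 21

optimal assignment: row0→col1 (cost 2), row1→col3 (cost 1), row2→col0 (cost 6), row3→col2 (cost 8), row4→col4 (cost 4)
total = 2 + 1 + 6 + 8 + 4 = 21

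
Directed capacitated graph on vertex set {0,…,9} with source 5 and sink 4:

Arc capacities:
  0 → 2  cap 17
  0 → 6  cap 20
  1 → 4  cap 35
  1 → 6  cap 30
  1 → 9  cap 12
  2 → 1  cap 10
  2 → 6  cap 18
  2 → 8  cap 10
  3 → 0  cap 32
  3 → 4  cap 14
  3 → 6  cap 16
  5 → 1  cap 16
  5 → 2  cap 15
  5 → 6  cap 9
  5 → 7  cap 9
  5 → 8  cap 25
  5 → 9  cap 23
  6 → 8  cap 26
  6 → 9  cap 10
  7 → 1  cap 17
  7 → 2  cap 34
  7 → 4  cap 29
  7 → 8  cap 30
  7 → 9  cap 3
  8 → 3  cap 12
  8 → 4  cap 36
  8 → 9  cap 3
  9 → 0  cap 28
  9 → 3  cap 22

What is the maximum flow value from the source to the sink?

augment #1: 5→1→4 bottleneck 16, total now 16
augment #2: 5→7→4 bottleneck 9, total now 25
augment #3: 5→8→4 bottleneck 25, total now 50
augment #4: 5→2→1→4 bottleneck 10, total now 60
augment #5: 5→2→8→4 bottleneck 5, total now 65
augment #6: 5→6→8→4 bottleneck 6, total now 71
augment #7: 5→9→3→4 bottleneck 14, total now 85

Maximum flow value: 85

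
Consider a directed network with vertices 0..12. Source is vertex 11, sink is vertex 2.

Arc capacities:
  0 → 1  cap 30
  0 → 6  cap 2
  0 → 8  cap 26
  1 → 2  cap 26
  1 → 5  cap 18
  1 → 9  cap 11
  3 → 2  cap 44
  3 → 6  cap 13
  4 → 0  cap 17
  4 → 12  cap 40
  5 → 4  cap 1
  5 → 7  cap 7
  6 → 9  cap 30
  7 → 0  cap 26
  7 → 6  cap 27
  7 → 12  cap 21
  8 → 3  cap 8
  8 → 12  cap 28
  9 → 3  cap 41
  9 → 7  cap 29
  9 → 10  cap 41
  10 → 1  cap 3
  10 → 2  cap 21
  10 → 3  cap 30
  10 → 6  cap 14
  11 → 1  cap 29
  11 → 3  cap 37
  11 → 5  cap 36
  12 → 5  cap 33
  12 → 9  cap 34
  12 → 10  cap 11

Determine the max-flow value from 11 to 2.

augment #1: 11→1→2 bottleneck 26, total now 26
augment #2: 11→3→2 bottleneck 37, total now 63
augment #3: 11→1→9→3→2 bottleneck 3, total now 66
augment #4: 11→5→4→12→10→2 bottleneck 1, total now 67
augment #5: 11→5→7→12→10→2 bottleneck 7, total now 74

Maximum flow value: 74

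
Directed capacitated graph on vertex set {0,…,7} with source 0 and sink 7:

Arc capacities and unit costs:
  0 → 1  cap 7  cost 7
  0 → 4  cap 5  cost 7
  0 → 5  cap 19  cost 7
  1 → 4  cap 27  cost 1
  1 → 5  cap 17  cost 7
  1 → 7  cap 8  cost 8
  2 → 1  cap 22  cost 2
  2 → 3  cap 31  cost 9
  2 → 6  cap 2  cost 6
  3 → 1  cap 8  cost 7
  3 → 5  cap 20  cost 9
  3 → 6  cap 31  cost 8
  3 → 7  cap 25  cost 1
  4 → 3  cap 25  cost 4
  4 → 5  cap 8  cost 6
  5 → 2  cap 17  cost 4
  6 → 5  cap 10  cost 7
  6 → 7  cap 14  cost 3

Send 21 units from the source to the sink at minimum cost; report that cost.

Minimum cost for 21 units: 322

shortest-cost path #1: 0→4→3→7 push 5 @ unit cost 12 (adds 60)
shortest-cost path #2: 0→1→4→3→7 push 7 @ unit cost 13 (adds 91)
shortest-cost path #3: 0→5→2→1→4→3→7 push 9 @ unit cost 19 (adds 171)
total cost = 322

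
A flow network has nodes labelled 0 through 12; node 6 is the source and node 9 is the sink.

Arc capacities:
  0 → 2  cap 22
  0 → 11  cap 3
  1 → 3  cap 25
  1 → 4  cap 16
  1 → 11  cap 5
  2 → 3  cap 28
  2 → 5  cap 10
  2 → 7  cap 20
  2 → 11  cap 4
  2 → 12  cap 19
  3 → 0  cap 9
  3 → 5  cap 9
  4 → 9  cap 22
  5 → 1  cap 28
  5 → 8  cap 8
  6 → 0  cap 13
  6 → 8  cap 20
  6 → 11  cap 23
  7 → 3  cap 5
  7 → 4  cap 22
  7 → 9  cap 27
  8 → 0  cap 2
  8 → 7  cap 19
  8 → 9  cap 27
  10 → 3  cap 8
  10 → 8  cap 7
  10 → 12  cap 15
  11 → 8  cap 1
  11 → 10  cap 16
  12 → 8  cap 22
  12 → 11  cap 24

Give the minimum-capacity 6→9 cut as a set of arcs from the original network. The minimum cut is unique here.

Min-cut arcs: {(6,0), (6,8), (11,8), (11,10)} (total capacity 50)

augment #1: 6→8→9 push 20
augment #2: 6→11→8→9 push 1
augment #3: 6→0→2→7→9 push 13
augment #4: 6→11→10→8→9 push 6
augment #5: 6→11→10→8→7→9 push 1
augment #6: 6→11→10→12→8→7→9 push 9
max flow = 50; residual-reachable set from 6 gives S-side
cut edges (S→T): {(6,0), (6,8), (11,8), (11,10)} total cap 50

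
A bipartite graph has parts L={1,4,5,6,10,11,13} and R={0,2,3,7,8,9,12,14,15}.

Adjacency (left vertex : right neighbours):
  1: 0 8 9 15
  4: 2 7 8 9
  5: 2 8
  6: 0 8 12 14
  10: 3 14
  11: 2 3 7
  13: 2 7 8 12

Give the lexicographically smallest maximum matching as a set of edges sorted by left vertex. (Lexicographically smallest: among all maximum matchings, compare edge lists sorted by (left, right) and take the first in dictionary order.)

Lex-smallest maximum matching: {(1,0), (4,2), (5,8), (6,12), (10,14), (11,3), (13,7)}

|M| = 7 (so the lex-smallest maximum matching has 7 edges)
process left vertices in ascending order; for each, take the smallest-labelled available neighbour that still permits 7 edges overall, or leave it unmatched if none does
lex-smallest matching: {1-0, 4-2, 5-8, 6-12, 10-14, 11-3, 13-7}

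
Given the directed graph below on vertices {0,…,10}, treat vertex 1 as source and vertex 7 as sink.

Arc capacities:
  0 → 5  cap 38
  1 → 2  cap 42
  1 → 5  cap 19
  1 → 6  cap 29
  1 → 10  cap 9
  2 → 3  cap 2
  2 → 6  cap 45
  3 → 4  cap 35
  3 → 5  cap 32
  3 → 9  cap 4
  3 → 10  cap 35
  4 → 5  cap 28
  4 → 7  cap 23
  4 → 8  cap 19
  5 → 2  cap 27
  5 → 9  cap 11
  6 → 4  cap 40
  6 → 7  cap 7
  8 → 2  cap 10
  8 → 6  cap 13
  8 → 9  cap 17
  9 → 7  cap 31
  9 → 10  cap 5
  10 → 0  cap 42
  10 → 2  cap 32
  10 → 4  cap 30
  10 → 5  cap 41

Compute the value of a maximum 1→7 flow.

augment #1: 1→6→7 bottleneck 7, total now 7
augment #2: 1→5→9→7 bottleneck 11, total now 18
augment #3: 1→6→4→7 bottleneck 22, total now 40
augment #4: 1→10→4→7 bottleneck 1, total now 41
augment #5: 1→2→3→9→7 bottleneck 2, total now 43
augment #6: 1→10→4→8→9→7 bottleneck 8, total now 51
augment #7: 1→2→6→4→8→9→7 bottleneck 9, total now 60

Maximum flow value: 60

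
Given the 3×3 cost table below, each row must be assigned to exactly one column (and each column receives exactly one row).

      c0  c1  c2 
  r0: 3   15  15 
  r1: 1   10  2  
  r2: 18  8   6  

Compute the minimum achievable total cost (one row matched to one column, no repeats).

Minimum assignment cost: 13

optimal assignment: row0→col0 (cost 3), row1→col2 (cost 2), row2→col1 (cost 8)
total = 3 + 2 + 8 = 13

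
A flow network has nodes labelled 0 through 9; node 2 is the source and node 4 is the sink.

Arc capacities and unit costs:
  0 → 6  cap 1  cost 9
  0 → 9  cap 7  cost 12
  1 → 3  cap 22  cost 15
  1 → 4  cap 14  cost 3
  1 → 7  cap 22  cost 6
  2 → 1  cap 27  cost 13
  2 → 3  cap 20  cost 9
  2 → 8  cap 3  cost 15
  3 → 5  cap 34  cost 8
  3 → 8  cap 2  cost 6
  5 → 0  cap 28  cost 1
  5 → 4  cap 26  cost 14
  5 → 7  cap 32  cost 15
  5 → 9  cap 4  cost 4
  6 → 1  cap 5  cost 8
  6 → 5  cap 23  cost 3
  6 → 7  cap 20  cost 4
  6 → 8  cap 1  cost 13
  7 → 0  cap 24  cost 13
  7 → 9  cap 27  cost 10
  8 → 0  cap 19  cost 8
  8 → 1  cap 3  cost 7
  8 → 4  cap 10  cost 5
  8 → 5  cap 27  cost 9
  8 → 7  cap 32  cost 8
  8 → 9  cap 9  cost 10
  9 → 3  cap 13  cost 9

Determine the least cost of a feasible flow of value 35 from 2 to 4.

Minimum cost for 35 units: 820

shortest-cost path #1: 2→1→4 push 14 @ unit cost 16 (adds 224)
shortest-cost path #2: 2→8→4 push 3 @ unit cost 20 (adds 60)
shortest-cost path #3: 2→3→8→4 push 2 @ unit cost 20 (adds 40)
shortest-cost path #4: 2→3→5→4 push 16 @ unit cost 31 (adds 496)
total cost = 820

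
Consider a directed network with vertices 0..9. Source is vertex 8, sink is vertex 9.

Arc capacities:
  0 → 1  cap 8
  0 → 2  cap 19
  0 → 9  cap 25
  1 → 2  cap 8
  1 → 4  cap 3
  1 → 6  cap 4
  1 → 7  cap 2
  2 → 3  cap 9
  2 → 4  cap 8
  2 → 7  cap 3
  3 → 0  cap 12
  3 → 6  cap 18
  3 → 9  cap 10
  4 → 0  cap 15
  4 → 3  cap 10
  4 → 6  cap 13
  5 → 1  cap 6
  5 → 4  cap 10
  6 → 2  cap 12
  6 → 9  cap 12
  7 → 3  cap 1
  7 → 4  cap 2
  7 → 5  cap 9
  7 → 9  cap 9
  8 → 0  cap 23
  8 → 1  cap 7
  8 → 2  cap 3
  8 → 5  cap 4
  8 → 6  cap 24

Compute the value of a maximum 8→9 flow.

augment #1: 8→0→9 bottleneck 23, total now 23
augment #2: 8→6→9 bottleneck 12, total now 35
augment #3: 8→1→7→9 bottleneck 2, total now 37
augment #4: 8→2→3→9 bottleneck 3, total now 40
augment #5: 8→1→2→3→9 bottleneck 5, total now 45
augment #6: 8→5→4→0→9 bottleneck 2, total now 47
augment #7: 8→5→4→3→9 bottleneck 2, total now 49
augment #8: 8→6→2→7→9 bottleneck 3, total now 52

Maximum flow value: 52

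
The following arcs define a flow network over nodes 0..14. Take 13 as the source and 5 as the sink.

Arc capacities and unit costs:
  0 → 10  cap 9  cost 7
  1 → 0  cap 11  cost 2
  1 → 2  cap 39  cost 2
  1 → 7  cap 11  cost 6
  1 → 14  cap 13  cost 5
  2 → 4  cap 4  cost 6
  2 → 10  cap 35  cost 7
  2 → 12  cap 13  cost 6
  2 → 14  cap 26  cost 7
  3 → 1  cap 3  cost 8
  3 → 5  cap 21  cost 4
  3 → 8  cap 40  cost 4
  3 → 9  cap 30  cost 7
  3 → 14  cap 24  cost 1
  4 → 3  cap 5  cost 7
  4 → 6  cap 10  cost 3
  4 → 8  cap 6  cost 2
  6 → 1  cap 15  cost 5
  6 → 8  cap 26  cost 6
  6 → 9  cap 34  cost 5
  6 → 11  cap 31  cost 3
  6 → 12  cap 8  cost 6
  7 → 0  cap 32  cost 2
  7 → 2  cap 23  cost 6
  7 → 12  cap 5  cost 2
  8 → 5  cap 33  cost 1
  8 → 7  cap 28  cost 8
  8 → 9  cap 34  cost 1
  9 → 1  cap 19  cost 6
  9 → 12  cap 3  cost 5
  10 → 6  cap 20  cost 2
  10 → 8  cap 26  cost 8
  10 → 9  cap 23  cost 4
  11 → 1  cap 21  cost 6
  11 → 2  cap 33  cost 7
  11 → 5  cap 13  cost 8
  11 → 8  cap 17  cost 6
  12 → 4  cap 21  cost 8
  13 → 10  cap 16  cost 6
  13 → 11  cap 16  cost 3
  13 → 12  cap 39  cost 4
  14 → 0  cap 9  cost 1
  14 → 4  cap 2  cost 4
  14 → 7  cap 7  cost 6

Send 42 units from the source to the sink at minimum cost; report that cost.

shortest-cost path #1: 13→11→8→5 push 16 @ unit cost 10 (adds 160)
shortest-cost path #2: 13→10→8→5 push 16 @ unit cost 15 (adds 240)
shortest-cost path #3: 13→12→4→8→5 push 1 @ unit cost 15 (adds 15)
shortest-cost path #4: 13→12→4→8→11→5 push 5 @ unit cost 16 (adds 80)
shortest-cost path #5: 13→12→4→6→8→11→5 push 4 @ unit cost 23 (adds 92)
total cost = 587

Minimum cost for 42 units: 587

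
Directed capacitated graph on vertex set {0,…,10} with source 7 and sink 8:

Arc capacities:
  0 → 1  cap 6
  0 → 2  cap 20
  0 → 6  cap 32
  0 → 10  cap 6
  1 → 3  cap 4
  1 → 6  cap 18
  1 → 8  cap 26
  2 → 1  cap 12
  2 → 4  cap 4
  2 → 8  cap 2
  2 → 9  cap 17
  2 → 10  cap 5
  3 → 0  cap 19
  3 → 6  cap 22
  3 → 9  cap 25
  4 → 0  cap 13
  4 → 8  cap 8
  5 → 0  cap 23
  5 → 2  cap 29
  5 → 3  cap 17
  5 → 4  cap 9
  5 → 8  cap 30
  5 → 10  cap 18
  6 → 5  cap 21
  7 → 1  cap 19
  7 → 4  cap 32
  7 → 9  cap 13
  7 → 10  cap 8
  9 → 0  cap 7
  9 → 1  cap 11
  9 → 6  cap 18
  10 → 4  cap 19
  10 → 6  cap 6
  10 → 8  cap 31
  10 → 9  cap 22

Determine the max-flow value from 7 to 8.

augment #1: 7→1→8 bottleneck 19, total now 19
augment #2: 7→4→8 bottleneck 8, total now 27
augment #3: 7→10→8 bottleneck 8, total now 35
augment #4: 7→9→1→8 bottleneck 7, total now 42
augment #5: 7→4→0→2→8 bottleneck 2, total now 44
augment #6: 7→4→0→10→8 bottleneck 6, total now 50
augment #7: 7→9→6→5→8 bottleneck 6, total now 56
augment #8: 7→4→0→2→10→8 bottleneck 5, total now 61

Maximum flow value: 61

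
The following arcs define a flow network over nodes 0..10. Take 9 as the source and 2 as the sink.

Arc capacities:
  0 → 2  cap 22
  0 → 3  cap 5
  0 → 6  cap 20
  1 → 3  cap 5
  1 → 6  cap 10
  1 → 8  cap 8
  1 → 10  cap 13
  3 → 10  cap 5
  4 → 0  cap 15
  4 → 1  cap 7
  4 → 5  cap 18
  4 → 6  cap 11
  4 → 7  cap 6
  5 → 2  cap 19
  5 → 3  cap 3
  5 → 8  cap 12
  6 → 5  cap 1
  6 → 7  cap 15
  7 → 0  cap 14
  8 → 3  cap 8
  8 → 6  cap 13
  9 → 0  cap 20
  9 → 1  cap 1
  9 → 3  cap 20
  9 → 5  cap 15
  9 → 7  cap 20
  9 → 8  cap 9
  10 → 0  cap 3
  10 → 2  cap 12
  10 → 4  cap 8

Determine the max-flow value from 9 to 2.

Maximum flow value: 44

augment #1: 9→0→2 bottleneck 20, total now 20
augment #2: 9→5→2 bottleneck 15, total now 35
augment #3: 9→1→10→2 bottleneck 1, total now 36
augment #4: 9→3→10→2 bottleneck 5, total now 41
augment #5: 9→7→0→2 bottleneck 2, total now 43
augment #6: 9→8→6→5→2 bottleneck 1, total now 44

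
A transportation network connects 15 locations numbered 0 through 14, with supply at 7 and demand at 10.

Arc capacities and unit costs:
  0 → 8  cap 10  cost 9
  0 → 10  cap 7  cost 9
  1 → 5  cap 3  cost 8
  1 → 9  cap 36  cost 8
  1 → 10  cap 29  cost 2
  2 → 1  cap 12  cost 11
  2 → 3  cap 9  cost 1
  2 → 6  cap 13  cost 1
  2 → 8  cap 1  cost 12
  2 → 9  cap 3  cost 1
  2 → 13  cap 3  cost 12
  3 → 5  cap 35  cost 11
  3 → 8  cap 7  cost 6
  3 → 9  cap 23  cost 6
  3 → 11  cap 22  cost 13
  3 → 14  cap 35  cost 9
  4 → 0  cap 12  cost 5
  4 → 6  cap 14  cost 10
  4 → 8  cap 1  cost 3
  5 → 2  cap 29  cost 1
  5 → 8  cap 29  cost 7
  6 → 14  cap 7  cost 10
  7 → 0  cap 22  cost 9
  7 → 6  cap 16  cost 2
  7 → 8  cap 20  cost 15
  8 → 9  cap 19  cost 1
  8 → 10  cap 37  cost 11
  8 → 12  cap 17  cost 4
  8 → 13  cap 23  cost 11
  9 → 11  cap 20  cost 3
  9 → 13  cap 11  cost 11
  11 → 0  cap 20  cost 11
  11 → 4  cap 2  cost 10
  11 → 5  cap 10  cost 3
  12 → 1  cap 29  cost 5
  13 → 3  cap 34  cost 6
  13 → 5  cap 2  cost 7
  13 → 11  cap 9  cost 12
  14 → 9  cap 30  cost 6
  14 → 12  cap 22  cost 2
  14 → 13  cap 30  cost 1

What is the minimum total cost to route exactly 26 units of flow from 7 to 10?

Minimum cost for 26 units: 585

shortest-cost path #1: 7→0→10 push 7 @ unit cost 18 (adds 126)
shortest-cost path #2: 7→6→14→12→1→10 push 7 @ unit cost 21 (adds 147)
shortest-cost path #3: 7→8→10 push 12 @ unit cost 26 (adds 312)
total cost = 585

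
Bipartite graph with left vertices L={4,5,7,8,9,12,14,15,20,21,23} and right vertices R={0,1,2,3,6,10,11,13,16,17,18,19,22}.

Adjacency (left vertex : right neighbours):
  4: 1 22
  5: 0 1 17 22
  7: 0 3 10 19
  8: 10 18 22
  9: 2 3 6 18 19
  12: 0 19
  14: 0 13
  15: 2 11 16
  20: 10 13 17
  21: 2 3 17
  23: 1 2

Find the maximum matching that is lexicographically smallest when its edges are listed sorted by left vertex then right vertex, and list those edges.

|M| = 11 (so the lex-smallest maximum matching has 11 edges)
process left vertices in ascending order; for each, take the smallest-labelled available neighbour that still permits 11 edges overall, or leave it unmatched if none does
lex-smallest matching: {4-1, 5-0, 7-3, 8-18, 9-6, 12-19, 14-13, 15-11, 20-10, 21-17, 23-2}

Lex-smallest maximum matching: {(4,1), (5,0), (7,3), (8,18), (9,6), (12,19), (14,13), (15,11), (20,10), (21,17), (23,2)}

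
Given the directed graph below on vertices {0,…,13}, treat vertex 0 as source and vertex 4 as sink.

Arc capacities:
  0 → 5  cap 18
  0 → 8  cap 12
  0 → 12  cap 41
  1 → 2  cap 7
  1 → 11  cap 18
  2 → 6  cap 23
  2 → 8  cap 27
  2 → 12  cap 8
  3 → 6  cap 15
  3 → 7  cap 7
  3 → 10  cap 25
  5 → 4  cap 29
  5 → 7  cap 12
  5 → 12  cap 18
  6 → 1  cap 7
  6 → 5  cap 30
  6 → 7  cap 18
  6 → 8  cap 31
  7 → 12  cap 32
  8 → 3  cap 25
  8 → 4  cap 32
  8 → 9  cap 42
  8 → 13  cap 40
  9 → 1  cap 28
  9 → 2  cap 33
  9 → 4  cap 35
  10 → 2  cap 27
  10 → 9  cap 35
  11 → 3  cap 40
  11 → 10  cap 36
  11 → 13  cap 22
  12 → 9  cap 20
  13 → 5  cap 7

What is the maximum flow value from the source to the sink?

Maximum flow value: 50

augment #1: 0→5→4 bottleneck 18, total now 18
augment #2: 0→8→4 bottleneck 12, total now 30
augment #3: 0→12→9→4 bottleneck 20, total now 50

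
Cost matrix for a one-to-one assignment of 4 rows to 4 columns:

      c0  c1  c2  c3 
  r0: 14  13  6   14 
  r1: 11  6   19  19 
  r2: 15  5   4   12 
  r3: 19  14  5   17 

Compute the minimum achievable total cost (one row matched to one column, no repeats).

optimal assignment: row0→col3 (cost 14), row1→col0 (cost 11), row2→col1 (cost 5), row3→col2 (cost 5)
total = 14 + 11 + 5 + 5 = 35

Minimum assignment cost: 35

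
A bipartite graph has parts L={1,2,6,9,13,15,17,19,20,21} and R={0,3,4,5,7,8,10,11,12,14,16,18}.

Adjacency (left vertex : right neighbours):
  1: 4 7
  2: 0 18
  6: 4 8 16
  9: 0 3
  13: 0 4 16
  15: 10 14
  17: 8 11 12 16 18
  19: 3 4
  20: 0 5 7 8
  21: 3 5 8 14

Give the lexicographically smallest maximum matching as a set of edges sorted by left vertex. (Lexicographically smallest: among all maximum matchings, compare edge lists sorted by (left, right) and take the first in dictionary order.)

|M| = 10 (so the lex-smallest maximum matching has 10 edges)
process left vertices in ascending order; for each, take the smallest-labelled available neighbour that still permits 10 edges overall, or leave it unmatched if none does
lex-smallest matching: {1-4, 2-18, 6-8, 9-0, 13-16, 15-10, 17-11, 19-3, 20-5, 21-14}

Lex-smallest maximum matching: {(1,4), (2,18), (6,8), (9,0), (13,16), (15,10), (17,11), (19,3), (20,5), (21,14)}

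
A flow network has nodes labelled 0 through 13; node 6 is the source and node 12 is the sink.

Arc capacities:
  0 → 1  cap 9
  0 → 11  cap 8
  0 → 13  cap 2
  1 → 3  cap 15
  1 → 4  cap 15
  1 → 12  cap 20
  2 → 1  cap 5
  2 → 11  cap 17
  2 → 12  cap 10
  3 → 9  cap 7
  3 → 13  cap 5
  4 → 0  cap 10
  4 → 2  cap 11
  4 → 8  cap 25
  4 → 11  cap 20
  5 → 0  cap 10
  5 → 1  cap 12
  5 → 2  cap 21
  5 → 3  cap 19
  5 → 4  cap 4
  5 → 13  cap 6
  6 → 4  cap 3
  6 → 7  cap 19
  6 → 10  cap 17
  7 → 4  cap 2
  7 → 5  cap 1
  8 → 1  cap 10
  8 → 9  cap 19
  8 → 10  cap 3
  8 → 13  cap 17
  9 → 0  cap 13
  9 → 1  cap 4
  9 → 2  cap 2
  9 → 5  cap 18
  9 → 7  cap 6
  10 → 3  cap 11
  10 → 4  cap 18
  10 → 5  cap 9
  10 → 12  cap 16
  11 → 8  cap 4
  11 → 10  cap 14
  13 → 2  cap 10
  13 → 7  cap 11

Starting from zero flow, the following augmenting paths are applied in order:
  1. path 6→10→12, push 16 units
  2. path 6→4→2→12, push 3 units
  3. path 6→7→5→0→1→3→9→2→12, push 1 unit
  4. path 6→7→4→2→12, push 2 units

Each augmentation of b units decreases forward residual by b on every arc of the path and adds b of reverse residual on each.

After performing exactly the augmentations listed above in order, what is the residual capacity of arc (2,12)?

Residual capacity of (2,12): 4

after path 1 (6→10→12, push 16): res(2,12)=10
after path 2 (6→4→2→12, push 3): res(2,12)=7
after path 3 (6→7→5→0→1→3→9→2→12, push 1): res(2,12)=6
after path 4 (6→7→4→2→12, push 2): res(2,12)=4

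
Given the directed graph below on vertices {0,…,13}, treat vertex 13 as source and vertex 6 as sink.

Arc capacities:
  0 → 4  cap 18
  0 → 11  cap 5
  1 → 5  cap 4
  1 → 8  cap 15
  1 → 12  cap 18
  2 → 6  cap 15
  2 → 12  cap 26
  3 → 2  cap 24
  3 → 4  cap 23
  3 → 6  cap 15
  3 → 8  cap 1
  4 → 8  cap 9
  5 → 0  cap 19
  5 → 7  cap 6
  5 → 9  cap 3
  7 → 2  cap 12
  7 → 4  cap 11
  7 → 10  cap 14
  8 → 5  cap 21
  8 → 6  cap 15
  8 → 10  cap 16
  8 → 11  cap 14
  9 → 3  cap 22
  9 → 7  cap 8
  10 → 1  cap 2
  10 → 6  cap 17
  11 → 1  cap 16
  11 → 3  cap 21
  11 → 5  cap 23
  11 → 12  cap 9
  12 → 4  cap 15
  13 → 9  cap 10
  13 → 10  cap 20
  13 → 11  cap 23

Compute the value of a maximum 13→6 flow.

Maximum flow value: 52

augment #1: 13→10→6 bottleneck 17, total now 17
augment #2: 13→9→3→6 bottleneck 10, total now 27
augment #3: 13→11→3→6 bottleneck 5, total now 32
augment #4: 13→10→1→8→6 bottleneck 2, total now 34
augment #5: 13→11→1→8→6 bottleneck 13, total now 47
augment #6: 13→11→3→2→6 bottleneck 5, total now 52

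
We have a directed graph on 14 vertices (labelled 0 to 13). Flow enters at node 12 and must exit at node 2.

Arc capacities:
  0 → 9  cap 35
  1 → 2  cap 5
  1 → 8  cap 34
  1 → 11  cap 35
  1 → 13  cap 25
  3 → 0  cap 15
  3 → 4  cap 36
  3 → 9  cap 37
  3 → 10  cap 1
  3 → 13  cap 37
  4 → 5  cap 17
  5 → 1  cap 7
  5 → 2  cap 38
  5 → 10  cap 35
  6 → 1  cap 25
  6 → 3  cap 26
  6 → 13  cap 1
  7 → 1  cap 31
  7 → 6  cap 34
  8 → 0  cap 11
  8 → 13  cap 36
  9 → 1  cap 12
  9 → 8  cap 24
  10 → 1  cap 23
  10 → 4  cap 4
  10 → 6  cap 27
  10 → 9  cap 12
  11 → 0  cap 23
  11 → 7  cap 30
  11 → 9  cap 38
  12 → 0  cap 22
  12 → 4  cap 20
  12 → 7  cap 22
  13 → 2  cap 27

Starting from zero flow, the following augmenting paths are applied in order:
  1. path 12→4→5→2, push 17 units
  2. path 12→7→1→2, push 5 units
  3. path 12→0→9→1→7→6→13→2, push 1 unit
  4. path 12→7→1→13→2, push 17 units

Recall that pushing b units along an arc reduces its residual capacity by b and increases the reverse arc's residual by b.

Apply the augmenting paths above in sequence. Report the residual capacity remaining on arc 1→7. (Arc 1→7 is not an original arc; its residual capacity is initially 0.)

Residual capacity of (1,7): 21

after path 1 (12→4→5→2, push 17): res(1,7)=0
after path 2 (12→7→1→2, push 5): res(1,7)=5
after path 3 (12→0→9→1→7→6→13→2, push 1): res(1,7)=4
after path 4 (12→7→1→13→2, push 17): res(1,7)=21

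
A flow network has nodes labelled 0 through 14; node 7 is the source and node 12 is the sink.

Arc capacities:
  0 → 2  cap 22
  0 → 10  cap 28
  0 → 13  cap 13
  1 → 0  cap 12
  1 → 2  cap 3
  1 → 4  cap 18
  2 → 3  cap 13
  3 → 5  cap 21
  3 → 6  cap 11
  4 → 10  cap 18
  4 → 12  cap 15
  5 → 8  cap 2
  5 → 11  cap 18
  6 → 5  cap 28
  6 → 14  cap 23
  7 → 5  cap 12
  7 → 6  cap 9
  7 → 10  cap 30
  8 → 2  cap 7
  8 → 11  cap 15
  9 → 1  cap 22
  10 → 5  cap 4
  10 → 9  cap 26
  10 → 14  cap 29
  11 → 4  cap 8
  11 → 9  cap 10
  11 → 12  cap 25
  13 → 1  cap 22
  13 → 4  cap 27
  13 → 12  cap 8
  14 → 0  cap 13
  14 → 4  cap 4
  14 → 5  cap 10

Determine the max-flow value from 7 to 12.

augment #1: 7→5→11→12 bottleneck 12, total now 12
augment #2: 7→6→5→11→12 bottleneck 6, total now 18
augment #3: 7→6→14→4→12 bottleneck 3, total now 21
augment #4: 7→10→14→4→12 bottleneck 1, total now 22
augment #5: 7→10→5→8→11→12 bottleneck 2, total now 24
augment #6: 7→10→9→1→4→12 bottleneck 11, total now 35
augment #7: 7→10→14→0→13→12 bottleneck 8, total now 43

Maximum flow value: 43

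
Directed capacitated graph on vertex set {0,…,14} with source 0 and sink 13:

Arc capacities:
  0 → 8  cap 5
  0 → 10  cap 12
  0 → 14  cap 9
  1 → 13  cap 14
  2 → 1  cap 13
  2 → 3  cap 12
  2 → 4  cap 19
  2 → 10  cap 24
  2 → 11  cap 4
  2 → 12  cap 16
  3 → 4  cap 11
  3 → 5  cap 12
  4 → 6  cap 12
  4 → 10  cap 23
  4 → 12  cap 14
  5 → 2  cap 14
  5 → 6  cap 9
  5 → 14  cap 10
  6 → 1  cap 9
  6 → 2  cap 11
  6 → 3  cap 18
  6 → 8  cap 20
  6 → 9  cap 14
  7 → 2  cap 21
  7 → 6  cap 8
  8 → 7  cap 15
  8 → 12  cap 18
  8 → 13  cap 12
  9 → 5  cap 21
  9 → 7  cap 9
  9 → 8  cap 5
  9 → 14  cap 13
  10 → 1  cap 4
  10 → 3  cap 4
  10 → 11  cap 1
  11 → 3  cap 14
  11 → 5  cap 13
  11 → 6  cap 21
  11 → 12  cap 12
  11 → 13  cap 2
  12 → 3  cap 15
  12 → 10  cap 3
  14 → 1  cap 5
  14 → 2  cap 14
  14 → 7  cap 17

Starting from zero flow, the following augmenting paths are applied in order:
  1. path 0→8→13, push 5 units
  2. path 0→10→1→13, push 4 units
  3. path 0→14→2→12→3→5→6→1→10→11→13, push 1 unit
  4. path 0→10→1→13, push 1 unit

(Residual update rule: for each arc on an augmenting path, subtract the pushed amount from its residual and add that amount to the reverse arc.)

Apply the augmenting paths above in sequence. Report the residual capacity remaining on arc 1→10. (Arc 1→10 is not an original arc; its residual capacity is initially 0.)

Residual capacity of (1,10): 4

after path 1 (0→8→13, push 5): res(1,10)=0
after path 2 (0→10→1→13, push 4): res(1,10)=4
after path 3 (0→14→2→12→3→5→6→1→10→11→13, push 1): res(1,10)=3
after path 4 (0→10→1→13, push 1): res(1,10)=4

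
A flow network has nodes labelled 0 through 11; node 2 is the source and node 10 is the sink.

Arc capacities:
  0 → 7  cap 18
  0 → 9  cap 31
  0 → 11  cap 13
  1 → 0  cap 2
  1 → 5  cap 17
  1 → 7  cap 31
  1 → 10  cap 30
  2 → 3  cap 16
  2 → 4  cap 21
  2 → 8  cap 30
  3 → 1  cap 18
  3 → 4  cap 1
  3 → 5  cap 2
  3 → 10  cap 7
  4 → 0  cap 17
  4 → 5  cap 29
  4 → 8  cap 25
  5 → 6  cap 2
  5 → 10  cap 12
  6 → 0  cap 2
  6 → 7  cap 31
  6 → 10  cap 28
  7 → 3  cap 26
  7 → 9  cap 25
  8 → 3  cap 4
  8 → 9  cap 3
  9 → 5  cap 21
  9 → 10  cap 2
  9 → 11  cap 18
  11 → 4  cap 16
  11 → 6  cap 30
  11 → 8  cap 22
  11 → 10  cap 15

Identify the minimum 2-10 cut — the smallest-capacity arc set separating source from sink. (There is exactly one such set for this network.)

Min-cut arcs: {(2,3), (2,4), (8,3), (8,9)} (total capacity 44)

augment #1: 2→3→10 push 7
augment #2: 2→3→1→10 push 9
augment #3: 2→4→5→10 push 12
augment #4: 2→8→9→10 push 2
augment #5: 2→4→0→11→10 push 9
augment #6: 2→8→3→1→10 push 4
augment #7: 2→8→9→11→10 push 1
max flow = 44; residual-reachable set from 2 gives S-side
cut edges (S→T): {(2,3), (2,4), (8,3), (8,9)} total cap 44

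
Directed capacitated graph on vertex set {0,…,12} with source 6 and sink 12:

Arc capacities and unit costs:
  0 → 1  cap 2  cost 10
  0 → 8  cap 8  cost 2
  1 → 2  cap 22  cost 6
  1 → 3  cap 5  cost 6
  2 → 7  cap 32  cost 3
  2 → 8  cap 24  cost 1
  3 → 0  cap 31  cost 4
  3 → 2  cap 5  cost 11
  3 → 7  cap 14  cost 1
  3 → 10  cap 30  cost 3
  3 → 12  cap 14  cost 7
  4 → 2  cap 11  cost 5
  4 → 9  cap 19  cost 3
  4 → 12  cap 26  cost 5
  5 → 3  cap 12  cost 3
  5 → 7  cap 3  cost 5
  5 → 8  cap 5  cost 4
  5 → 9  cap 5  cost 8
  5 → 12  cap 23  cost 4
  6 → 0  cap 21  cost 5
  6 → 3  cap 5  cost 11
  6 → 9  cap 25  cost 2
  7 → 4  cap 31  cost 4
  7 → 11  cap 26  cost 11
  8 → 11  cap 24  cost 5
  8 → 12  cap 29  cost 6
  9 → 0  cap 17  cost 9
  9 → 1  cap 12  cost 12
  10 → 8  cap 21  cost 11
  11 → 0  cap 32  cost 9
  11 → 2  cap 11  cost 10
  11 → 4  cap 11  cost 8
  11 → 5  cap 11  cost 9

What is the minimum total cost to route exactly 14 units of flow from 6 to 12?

Minimum cost for 14 units: 221

shortest-cost path #1: 6→0→8→12 push 8 @ unit cost 13 (adds 104)
shortest-cost path #2: 6→3→12 push 5 @ unit cost 18 (adds 90)
shortest-cost path #3: 6→9→1→3→12 push 1 @ unit cost 27 (adds 27)
total cost = 221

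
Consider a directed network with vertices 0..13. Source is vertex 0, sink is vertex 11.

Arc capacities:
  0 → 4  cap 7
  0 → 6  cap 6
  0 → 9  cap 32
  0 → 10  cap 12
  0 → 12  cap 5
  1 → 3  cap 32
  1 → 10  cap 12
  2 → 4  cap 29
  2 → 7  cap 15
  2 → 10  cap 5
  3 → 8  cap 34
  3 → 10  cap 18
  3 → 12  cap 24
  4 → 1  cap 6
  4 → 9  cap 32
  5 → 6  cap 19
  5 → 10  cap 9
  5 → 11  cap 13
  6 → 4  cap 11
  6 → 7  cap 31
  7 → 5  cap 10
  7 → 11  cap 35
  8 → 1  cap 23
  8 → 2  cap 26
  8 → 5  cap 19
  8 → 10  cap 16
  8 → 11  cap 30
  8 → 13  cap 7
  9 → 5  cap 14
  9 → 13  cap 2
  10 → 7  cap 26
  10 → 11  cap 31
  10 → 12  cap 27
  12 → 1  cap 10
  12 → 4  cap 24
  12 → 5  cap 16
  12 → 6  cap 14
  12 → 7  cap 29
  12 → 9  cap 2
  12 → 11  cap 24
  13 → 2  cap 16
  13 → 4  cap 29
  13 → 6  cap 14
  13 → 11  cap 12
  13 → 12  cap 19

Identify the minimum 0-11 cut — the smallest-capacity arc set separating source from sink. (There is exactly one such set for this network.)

augment #1: 0→10→11 push 12
augment #2: 0→12→11 push 5
augment #3: 0→6→7→11 push 6
augment #4: 0→9→5→11 push 13
augment #5: 0→9→13→11 push 2
augment #6: 0→4→1→10→11 push 6
augment #7: 0→9→5→10→11 push 1
max flow = 45; residual-reachable set from 0 gives S-side
cut edges (S→T): {(0,6), (0,10), (0,12), (4,1), (9,5), (9,13)} total cap 45

Min-cut arcs: {(0,6), (0,10), (0,12), (4,1), (9,5), (9,13)} (total capacity 45)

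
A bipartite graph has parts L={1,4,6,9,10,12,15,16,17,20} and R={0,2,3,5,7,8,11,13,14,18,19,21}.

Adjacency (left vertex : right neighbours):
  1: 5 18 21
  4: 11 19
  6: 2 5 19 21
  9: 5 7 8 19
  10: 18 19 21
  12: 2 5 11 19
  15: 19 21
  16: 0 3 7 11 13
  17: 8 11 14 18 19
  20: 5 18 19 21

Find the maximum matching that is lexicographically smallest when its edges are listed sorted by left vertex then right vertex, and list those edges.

|M| = 9 (so the lex-smallest maximum matching has 9 edges)
process left vertices in ascending order; for each, take the smallest-labelled available neighbour that still permits 9 edges overall, or leave it unmatched if none does
lex-smallest matching: {1-5, 4-11, 6-2, 9-7, 10-18, 12-19, 15-21, 16-0, 17-8}

Lex-smallest maximum matching: {(1,5), (4,11), (6,2), (9,7), (10,18), (12,19), (15,21), (16,0), (17,8)}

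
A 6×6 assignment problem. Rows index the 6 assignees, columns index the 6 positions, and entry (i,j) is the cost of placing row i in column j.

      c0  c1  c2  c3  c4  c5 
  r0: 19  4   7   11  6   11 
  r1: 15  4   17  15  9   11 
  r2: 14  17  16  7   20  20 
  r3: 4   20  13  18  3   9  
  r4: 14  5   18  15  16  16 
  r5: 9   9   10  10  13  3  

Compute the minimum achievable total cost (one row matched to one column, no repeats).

optimal assignment: row0→col2 (cost 7), row1→col4 (cost 9), row2→col3 (cost 7), row3→col0 (cost 4), row4→col1 (cost 5), row5→col5 (cost 3)
total = 7 + 9 + 7 + 4 + 5 + 3 = 35

Minimum assignment cost: 35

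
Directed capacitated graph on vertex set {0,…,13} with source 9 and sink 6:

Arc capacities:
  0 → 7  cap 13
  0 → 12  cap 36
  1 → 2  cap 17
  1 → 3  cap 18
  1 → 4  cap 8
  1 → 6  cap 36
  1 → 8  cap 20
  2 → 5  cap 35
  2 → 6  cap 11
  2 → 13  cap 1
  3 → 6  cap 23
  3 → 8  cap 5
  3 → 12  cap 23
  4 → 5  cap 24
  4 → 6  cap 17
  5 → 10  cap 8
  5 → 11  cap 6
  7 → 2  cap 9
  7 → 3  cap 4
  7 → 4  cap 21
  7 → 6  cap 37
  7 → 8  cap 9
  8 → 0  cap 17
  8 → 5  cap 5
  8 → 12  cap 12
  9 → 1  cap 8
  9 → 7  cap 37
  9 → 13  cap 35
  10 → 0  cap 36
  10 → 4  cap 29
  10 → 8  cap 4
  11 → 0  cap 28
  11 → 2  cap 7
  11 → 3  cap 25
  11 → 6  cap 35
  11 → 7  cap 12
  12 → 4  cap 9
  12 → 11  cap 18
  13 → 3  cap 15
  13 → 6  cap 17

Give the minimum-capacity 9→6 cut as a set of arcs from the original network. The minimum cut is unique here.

Min-cut arcs: {(9,1), (9,7), (13,3), (13,6)} (total capacity 77)

augment #1: 9→1→6 push 8
augment #2: 9→7→6 push 37
augment #3: 9→13→6 push 17
augment #4: 9→13→3→6 push 15
max flow = 77; residual-reachable set from 9 gives S-side
cut edges (S→T): {(9,1), (9,7), (13,3), (13,6)} total cap 77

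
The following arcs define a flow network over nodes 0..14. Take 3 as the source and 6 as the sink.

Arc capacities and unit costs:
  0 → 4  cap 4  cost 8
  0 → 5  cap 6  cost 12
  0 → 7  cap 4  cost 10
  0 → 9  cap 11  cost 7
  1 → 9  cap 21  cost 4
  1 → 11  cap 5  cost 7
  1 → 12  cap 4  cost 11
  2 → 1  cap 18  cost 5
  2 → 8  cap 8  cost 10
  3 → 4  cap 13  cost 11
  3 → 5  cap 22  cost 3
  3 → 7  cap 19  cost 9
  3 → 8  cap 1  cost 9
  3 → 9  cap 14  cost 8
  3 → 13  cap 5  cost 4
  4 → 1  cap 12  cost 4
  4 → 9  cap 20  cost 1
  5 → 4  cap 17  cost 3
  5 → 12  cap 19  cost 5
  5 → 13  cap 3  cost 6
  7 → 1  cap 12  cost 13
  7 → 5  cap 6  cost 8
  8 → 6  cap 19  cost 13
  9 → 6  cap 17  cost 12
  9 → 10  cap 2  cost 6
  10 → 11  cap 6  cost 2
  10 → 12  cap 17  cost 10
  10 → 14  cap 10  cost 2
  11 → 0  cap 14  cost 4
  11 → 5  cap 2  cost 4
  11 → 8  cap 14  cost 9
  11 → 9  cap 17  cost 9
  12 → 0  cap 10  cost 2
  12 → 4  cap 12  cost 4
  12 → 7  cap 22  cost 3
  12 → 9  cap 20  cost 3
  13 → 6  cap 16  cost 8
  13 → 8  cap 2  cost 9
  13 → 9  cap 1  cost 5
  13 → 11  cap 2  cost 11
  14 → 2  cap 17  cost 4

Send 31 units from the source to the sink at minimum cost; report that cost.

Minimum cost for 31 units: 652

shortest-cost path #1: 3→13→6 push 5 @ unit cost 12 (adds 60)
shortest-cost path #2: 3→5→13→6 push 3 @ unit cost 17 (adds 51)
shortest-cost path #3: 3→5→4→9→6 push 17 @ unit cost 19 (adds 323)
shortest-cost path #4: 3→8→6 push 1 @ unit cost 22 (adds 22)
shortest-cost path #5: 3→9→10→11→8→6 push 2 @ unit cost 38 (adds 76)
shortest-cost path #6: 3→9→4→1→11→8→6 push 3 @ unit cost 40 (adds 120)
total cost = 652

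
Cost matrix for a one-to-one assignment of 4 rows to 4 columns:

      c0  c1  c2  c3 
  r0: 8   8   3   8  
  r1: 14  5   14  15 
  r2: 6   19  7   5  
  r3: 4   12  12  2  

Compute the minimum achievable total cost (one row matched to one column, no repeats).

optimal assignment: row0→col2 (cost 3), row1→col1 (cost 5), row2→col0 (cost 6), row3→col3 (cost 2)
total = 3 + 5 + 6 + 2 = 16

Minimum assignment cost: 16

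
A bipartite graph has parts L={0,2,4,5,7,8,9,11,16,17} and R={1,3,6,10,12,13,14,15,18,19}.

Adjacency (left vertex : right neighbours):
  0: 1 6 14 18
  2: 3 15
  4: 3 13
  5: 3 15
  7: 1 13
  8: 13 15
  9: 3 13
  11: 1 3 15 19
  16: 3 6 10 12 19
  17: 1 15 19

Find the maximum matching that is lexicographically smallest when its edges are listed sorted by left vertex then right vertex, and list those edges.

Lex-smallest maximum matching: {(0,6), (2,3), (4,13), (5,15), (7,1), (11,19), (16,10)}

|M| = 7 (so the lex-smallest maximum matching has 7 edges)
process left vertices in ascending order; for each, take the smallest-labelled available neighbour that still permits 7 edges overall, or leave it unmatched if none does
lex-smallest matching: {0-6, 2-3, 4-13, 5-15, 7-1, 11-19, 16-10}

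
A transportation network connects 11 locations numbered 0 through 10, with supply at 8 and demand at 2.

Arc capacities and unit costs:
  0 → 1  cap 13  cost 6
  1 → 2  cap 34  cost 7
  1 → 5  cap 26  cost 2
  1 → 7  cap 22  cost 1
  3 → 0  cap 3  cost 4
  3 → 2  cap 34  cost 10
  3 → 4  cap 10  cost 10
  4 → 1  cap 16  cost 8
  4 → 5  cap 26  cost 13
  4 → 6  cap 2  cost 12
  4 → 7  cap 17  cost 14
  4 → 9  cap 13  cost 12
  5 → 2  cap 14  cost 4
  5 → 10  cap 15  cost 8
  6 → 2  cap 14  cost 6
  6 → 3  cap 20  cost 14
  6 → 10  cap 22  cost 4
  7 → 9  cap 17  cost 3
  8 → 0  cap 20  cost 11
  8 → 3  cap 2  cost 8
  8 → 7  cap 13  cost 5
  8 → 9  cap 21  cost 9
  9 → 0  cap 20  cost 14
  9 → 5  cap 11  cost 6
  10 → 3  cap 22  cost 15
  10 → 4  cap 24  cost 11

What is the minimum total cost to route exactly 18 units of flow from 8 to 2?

shortest-cost path #1: 8→3→2 push 2 @ unit cost 18 (adds 36)
shortest-cost path #2: 8→7→9→5→2 push 11 @ unit cost 18 (adds 198)
shortest-cost path #3: 8→0→1→5→2 push 3 @ unit cost 23 (adds 69)
shortest-cost path #4: 8→0→1→2 push 2 @ unit cost 24 (adds 48)
total cost = 351

Minimum cost for 18 units: 351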